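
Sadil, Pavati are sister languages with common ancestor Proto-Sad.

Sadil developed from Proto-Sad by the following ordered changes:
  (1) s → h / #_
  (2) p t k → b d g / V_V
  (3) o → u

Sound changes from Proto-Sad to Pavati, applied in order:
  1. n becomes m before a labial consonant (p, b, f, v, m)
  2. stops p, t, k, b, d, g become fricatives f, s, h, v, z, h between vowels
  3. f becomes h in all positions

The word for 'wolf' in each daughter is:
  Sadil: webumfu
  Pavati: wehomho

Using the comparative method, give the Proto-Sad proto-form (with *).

*wepomfo

Position 4: Sadil has u, Pavati has o. Pavati preserves o here (none of its changes turn any other segment into o), so the proto-segment is *o.
Position 3: Sadil has b, Pavati has h. Taking the neighbouring segments as reconstructed: Sadil b could go back to *p or *b; Pavati h could go back to *p or *k or *g or *f or *h — the one source consistent with every daughter is *p.
Position 6: Sadil has f, Pavati has h. Sadil preserves f here (none of its changes turn any other segment into f), so the proto-segment is *f.
Verify the candidate proto-form against each daughter:
Sadil: *wepomfo
  wepomfo (rule 1 does not apply)
  wepomfo → webomfo   [intervocalic voicing]
  webomfo → webumfu   [vowel merger]
  giving Sadil webumfu.
Pavati: *wepomfo > wefomfo > wehomho  (by intervocalic lenition, unconditioned shift)
Only *wepomfo yields all of Sadil webumfu, Pavati wehomho.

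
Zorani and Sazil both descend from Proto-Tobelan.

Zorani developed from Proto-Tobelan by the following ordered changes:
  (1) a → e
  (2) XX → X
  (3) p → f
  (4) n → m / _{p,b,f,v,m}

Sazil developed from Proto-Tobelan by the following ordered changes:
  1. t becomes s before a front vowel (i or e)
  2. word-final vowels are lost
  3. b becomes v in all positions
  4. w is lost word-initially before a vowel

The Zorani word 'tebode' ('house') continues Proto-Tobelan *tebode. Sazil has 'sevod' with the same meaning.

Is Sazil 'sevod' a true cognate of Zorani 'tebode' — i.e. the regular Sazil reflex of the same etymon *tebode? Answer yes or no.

yes

Derive the expected Sazil reflex of *tebode:
Sazil: start from *tebode.
  rule 1 (palatalisation): tebode → sebode
  rule 2 (apocope): sebode → sebod
  rule 3 (unconditioned shift): sebod → sevod
  rule 4: no change — sevod
  ⇒ Sazil sevod
Sazil 'sevod' matches the regular reflex exactly, so the pair is cognate.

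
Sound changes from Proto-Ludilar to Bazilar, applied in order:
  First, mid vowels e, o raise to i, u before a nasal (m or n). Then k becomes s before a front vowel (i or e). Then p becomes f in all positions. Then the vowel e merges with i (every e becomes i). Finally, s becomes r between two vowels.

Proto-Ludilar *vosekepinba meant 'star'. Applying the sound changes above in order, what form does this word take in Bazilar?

voririfinba

Bazilar: *vosekepinba
  vosekepinba (rule 1 does not apply)
  vosekepinba → vosesepinba   [palatalisation]
  vosesepinba → vosesefinba   [unconditioned shift]
  vosesefinba → vosisifinba   [vowel merger]
  vosisifinba → voririfinba   [rhotacism]
  giving Bazilar voririfinba.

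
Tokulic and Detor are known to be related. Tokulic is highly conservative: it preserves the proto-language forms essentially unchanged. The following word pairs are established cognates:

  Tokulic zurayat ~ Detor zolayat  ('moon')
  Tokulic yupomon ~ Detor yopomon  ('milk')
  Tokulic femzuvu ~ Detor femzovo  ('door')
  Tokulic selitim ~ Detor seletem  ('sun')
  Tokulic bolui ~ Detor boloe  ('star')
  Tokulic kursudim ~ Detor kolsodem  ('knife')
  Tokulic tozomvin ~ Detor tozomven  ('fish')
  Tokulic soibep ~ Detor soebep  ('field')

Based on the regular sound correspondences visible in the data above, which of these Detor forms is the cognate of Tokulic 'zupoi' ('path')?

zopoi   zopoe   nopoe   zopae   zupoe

yupomon ~ yopomon — Tokulic u corresponds to Detor o after a consonant, before a labial obstruent.
bolui ~ boloe — Tokulic i corresponds to Detor e word-finally.
Applying these to Tokulic 'zupoi':
  zupoi → zopoi   (u→o after a consonant, before a labial obstruent)
  zopoi → zopoe   (i→e word-finally)
So the Detor cognate is 'zopoe'.

zopoe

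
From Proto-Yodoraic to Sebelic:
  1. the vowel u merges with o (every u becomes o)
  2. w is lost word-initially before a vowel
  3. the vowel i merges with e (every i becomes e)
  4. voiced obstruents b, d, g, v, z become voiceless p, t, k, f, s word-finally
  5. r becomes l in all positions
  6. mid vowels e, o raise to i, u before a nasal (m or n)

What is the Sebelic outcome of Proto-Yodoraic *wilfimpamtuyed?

elfimpamtoyet

Sebelic: *wilfimpamtuyed > wilfimpamtoyed > ilfimpamtoyed > elfempamtoyed > elfempamtoyet > elfimpamtoyet  (by vowel merger, glide loss, vowel merger, final devoicing, pre-nasal raising)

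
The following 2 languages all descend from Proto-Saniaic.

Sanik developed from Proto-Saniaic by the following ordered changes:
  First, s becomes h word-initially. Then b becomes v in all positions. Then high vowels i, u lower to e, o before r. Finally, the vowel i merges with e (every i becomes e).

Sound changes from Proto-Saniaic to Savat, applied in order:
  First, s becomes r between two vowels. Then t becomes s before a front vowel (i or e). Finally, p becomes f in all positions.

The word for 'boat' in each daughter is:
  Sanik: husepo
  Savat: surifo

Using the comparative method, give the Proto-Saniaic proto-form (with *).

Position 5: Sanik has p, Savat has f. Sanik preserves p here (none of its changes turn any other segment into p), so the proto-segment is *p.
Position 1: Sanik has h, Savat has s. Taking the neighbouring segments as reconstructed: Sanik h could go back to *s or *h; Savat s can only go back to *s — the one source consistent with every daughter is *s.
Position 4: Sanik has e, Savat has i. Savat preserves i here (none of its changes turn any other segment into i), so the proto-segment is *i.
This points to *susipo. Verify forward in each daughter:
Sanik: *susipo > husipo > husepo  (by debuccalisation, vowel merger)
Savat: start from *susipo.
  rule 1 (rhotacism): susipo → suripo
  rule 2: no change — suripo
  rule 3 (unconditioned shift): suripo → surifo
  ⇒ Savat surifo
Only *susipo yields all of Sanik husepo, Savat surifo.

*susipo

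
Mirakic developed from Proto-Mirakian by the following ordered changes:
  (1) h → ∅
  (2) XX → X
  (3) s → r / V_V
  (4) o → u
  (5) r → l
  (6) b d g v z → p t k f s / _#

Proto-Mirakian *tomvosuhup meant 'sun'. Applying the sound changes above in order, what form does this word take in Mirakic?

tumvulup

Mirakic: *tomvosuhup
  tomvosuhup → tomvosuup   [h-loss]
  tomvosuup → tomvosup   [degemination]
  tomvosup → tomvorup   [rhotacism]
  tomvorup → tumvurup   [vowel merger]
  tumvurup → tumvulup   [unconditioned shift]
  tumvulup (rule 6 does not apply)
  giving Mirakic tumvulup.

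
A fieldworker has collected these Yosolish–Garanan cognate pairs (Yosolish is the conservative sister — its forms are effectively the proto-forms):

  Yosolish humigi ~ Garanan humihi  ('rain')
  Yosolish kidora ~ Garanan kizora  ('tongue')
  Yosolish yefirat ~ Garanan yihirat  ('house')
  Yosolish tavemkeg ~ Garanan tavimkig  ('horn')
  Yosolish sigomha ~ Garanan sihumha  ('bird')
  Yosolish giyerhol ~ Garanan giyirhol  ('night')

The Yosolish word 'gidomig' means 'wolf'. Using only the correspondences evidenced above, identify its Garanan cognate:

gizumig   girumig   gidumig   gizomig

kidora ~ kizora — Yosolish d corresponds to Garanan z between vowels (before a back vowel).
sigomha ~ sihumha — Yosolish o corresponds to Garanan u after a consonant, before a nasal.
Applying these to Yosolish 'gidomig':
  gidomig → gizomig   (d→z between vowels (before a back vowel))
  gizomig → gizumig   (o→u after a consonant, before a nasal)
So the Garanan cognate is 'gizumig'.

gizumig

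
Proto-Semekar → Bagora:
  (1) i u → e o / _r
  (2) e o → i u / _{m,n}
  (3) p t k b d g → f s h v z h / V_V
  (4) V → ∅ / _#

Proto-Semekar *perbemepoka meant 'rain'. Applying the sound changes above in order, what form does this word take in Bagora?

Bagora: *perbemepoka
  perbemepoka (rule 1 does not apply)
  perbemepoka → perbimepoka   [pre-nasal raising]
  perbimepoka → perbimefoha   [intervocalic lenition]
  perbimefoha → perbimefoh   [apocope]
  giving Bagora perbimefoh.

perbimefoh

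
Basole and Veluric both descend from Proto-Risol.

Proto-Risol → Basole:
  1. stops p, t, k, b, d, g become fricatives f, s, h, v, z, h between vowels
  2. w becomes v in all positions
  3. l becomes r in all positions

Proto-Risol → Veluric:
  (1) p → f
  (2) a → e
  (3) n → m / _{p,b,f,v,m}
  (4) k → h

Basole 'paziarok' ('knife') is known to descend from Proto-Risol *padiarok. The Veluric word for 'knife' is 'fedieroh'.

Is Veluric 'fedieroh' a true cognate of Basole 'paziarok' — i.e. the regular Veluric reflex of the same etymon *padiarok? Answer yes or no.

yes

Derive the expected Veluric reflex of *padiarok:
Veluric: *padiarok
  padiarok → fadiarok   [unconditioned shift]
  fadiarok → fedierok   [vowel merger]
  fedierok (rule 3 does not apply)
  fedierok → fedieroh   [unconditioned shift]
  giving Veluric fedieroh.
Veluric 'fedieroh' matches the regular reflex exactly, so the pair is cognate.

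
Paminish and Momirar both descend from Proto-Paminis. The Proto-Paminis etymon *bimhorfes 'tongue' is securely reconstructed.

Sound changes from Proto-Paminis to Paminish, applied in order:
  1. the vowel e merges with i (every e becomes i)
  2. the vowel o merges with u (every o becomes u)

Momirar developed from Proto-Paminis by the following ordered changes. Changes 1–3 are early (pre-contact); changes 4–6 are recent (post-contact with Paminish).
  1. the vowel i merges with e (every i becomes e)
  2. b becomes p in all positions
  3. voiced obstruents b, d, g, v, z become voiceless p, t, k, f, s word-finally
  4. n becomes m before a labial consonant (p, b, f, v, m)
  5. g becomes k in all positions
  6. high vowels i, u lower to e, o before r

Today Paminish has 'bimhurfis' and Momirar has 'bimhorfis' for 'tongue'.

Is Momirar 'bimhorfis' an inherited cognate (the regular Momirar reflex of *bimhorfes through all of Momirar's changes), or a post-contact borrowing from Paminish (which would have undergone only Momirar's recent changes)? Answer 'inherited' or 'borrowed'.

If inherited, *bimhorfes would pass through all of Momirar's changes:
Momirar: *bimhorfes
  bimhorfes → bemhorfes   [vowel merger]
  bemhorfes → pemhorfes   [unconditioned shift]
  pemhorfes (rule 3 does not apply)
  pemhorfes (rule 4 does not apply)
  pemhorfes (rule 5 does not apply)
  pemhorfes (rule 6 does not apply)
  giving Momirar pemhorfes.
If borrowed from Paminish 'bimhurfis' after the early changes, it would undergo only the recent ones:
  rule 4 (nasal place assimilation): no change (bimhurfis)
  rule 5 (unconditioned shift): no change (bimhurfis)
  rule 6 (pre-rhotic lowering): bimhurfis → bimhorfis
  ⇒ as a loan: bimhorfis
Momirar 'bimhorfis' matches the loan outcome 'bimhorfis', not the inherited 'pemhorfes' — it skipped the early Momirar changes, so it was borrowed from Paminish.

borrowed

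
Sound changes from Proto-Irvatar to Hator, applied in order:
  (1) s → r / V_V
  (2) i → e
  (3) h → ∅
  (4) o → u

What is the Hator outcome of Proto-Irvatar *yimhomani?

Hator: *yimhomani
  yimhomani (rule 1 does not apply)
  yimhomani → yemhomane   [vowel merger]
  yemhomane → yemomane   [h-loss]
  yemomane → yemumane   [vowel merger]
  giving Hator yemumane.

yemumane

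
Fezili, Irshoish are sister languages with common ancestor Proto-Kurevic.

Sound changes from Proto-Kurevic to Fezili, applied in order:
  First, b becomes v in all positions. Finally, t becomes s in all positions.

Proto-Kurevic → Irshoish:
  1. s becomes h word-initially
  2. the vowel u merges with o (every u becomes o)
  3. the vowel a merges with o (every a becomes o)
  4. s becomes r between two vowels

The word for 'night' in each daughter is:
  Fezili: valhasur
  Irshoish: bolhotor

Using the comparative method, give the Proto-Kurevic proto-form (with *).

Position 1: Fezili has v, Irshoish has b. Irshoish preserves b here (none of its changes turn any other segment into b), so the proto-segment is *b.
Position 6: Fezili has s, Irshoish has t. Irshoish preserves t here (none of its changes turn any other segment into t), so the proto-segment is *t.
Position 7: Fezili has u, Irshoish has o. Fezili preserves u here (none of its changes turn any other segment into u), so the proto-segment is *u.
Continuing position by position gives *balhatur; check it forward:
Fezili: start from *balhatur.
  rule 1 (unconditioned shift): balhatur → valhatur
  rule 2 (unconditioned shift): valhatur → valhasur
  ⇒ Fezili valhasur
Irshoish: *balhatur
  balhatur (rule 1 does not apply)
  balhatur → balhator   [vowel merger]
  balhator → bolhotor   [vowel merger]
  bolhotor (rule 4 does not apply)
  giving Irshoish bolhotor.
*balhatur is the unique common source.

*balhatur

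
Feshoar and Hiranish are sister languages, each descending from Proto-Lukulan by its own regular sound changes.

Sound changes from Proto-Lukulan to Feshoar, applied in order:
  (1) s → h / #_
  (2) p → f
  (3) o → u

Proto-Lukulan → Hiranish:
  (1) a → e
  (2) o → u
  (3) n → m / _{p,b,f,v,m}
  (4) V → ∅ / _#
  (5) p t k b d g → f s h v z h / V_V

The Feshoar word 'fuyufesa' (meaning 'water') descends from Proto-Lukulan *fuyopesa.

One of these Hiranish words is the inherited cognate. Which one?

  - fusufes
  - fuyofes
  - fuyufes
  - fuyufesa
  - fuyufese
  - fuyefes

Hiranish: *fuyopesa > fuyopese > fuyupese > fuyupes > fuyufes  (by vowel merger, vowel merger, apocope, intervocalic lenition)
Only 'fuyufes' matches the regular Hiranish development of *fuyopesa.

fuyufes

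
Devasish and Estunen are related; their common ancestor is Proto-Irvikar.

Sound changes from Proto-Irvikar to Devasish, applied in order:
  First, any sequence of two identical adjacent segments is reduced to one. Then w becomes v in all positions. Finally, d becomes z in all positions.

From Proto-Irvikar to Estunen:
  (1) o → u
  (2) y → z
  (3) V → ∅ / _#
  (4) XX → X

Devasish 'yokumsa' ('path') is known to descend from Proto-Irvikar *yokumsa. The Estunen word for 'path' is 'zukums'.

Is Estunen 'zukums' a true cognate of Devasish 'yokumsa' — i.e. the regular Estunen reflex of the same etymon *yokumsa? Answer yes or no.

Derive the expected Estunen reflex of *yokumsa:
Estunen: *yokumsa > yukumsa > zukumsa > zukums  (by vowel merger, unconditioned shift, apocope)
Estunen 'zukums' matches the regular reflex exactly, so the pair is cognate.

yes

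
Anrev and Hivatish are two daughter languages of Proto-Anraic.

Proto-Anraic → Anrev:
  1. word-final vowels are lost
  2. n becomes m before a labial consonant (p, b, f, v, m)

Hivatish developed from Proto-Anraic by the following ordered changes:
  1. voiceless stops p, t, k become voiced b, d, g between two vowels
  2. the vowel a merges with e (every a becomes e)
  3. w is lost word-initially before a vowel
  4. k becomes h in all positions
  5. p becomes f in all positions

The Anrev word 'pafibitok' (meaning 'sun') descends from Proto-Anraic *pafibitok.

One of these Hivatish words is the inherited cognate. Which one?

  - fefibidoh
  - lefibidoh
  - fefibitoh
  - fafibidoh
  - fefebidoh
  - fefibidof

fefibidoh

Hivatish: *pafibitok
  pafibitok → pafibidok   [intervocalic voicing]
  pafibidok → pefibidok   [vowel merger]
  pefibidok (rule 3 does not apply)
  pefibidok → pefibidoh   [unconditioned shift]
  pefibidoh → fefibidoh   [unconditioned shift]
  giving Hivatish fefibidoh.
The other candidates each miss or misapply at least one Hivatish change.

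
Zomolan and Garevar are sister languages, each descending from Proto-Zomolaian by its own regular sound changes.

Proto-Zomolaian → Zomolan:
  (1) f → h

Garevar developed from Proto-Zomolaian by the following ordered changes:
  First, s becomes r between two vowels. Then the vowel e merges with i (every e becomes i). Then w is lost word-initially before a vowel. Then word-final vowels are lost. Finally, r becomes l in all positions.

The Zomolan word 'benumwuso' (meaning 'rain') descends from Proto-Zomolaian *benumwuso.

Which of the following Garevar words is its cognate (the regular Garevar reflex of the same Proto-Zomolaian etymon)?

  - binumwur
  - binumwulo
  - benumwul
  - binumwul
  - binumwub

Garevar: *benumwuso
  benumwuso → benumwuro   [rhotacism]
  benumwuro → binumwuro   [vowel merger]
  binumwuro (rule 3 does not apply)
  binumwuro → binumwur   [apocope]
  binumwur → binumwul   [unconditioned shift]
  giving Garevar binumwul.
Among the options, 'binumwul' alone shows every Garevar change applied in order.

binumwul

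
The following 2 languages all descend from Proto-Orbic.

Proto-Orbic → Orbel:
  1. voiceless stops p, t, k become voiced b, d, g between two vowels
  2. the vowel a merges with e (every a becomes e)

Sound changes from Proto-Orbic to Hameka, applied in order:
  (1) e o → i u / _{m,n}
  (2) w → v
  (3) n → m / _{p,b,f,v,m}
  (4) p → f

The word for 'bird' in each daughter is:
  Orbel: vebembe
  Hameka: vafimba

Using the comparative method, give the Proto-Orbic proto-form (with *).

Position 3: Orbel has b, Hameka has f. Taking the neighbouring segments as reconstructed: Orbel b could go back to *p or *b; Hameka f could go back to *p or *f — the one source consistent with every daughter is *p.
Position 4: Orbel has e, Hameka has i. Taking the neighbouring segments as reconstructed: Orbel e could go back to *a or *e; Hameka i could go back to *e or *i — the one source consistent with every daughter is *e.
Verify the candidate proto-form against each daughter:
Orbel: start from *vapemba.
  rule 1 (intervocalic voicing): vapemba → vabemba
  rule 2 (vowel merger): vabemba → vebembe
  ⇒ Orbel vebembe
Hameka: *vapemba
  vapemba → vapimba   [pre-nasal raising]
  vapimba (rule 2 does not apply)
  vapimba (rule 3 does not apply)
  vapimba → vafimba   [unconditioned shift]
  giving Hameka vafimba.
*vapemba is the unique common source.

*vapemba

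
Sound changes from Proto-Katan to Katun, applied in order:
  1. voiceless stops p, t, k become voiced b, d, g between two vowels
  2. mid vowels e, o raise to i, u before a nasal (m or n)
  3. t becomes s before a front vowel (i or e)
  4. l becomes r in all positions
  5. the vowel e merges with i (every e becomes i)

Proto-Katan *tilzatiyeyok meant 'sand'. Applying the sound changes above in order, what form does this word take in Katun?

sirzadiyiyok

Katun: *tilzatiyeyok > tilzadiyeyok > silzadiyeyok > sirzadiyeyok > sirzadiyiyok  (by intervocalic voicing, palatalisation, unconditioned shift, vowel merger)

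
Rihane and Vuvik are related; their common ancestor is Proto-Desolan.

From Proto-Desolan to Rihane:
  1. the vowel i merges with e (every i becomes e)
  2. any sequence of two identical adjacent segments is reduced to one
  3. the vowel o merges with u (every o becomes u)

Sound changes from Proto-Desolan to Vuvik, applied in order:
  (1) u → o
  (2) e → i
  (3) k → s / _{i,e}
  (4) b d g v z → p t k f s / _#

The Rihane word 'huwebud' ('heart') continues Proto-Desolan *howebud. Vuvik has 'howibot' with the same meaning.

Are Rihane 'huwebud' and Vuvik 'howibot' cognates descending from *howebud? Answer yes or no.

Derive the expected Vuvik reflex of *howebud:
Vuvik: *howebud
  howebud → howebod   [vowel merger]
  howebod → howibod   [vowel merger]
  howibod (rule 3 does not apply)
  howibod → howibot   [final devoicing]
  giving Vuvik howibot.
Vuvik 'howibot' matches the regular reflex exactly, so the pair is cognate.

yes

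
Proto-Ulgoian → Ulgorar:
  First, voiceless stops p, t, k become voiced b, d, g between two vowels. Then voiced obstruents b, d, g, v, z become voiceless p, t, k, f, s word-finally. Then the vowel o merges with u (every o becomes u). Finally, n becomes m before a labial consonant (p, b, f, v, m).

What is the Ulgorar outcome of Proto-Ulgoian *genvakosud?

Ulgorar: *genvakosud > genvagosud > genvagosut > genvagusut > gemvagusut  (by intervocalic voicing, final devoicing, vowel merger, nasal place assimilation)

gemvagusut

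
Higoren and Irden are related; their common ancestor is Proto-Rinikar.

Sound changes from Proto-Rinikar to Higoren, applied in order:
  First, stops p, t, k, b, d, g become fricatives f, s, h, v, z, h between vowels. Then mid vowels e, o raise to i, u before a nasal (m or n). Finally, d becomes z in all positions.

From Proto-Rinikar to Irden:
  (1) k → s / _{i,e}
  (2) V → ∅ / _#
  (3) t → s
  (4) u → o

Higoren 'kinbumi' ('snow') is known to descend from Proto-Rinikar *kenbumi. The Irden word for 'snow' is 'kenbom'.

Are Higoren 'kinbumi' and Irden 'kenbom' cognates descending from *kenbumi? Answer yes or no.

no

Derive the expected Irden reflex of *kenbumi:
Irden: *kenbumi
  kenbumi → senbumi   [palatalisation]
  senbumi → senbum   [apocope]
  senbum (rule 3 does not apply)
  senbum → senbom   [vowel merger]
  giving Irden senbom.
The regular Irden reflex would be 'senbom', but the attested form is 'kenbom'. The correspondence is irregular, so they are not cognates (the Irden form has a different source).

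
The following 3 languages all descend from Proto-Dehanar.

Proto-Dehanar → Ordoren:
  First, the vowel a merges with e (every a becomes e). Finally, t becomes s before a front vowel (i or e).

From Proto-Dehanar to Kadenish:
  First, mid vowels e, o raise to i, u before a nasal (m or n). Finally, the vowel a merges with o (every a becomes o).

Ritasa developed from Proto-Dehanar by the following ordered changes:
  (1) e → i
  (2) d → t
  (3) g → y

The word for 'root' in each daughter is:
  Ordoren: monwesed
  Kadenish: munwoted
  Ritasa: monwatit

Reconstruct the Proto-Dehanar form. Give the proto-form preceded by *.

*monwated

Position 5: Ordoren has e, Kadenish has o, Ritasa has a. Ritasa preserves a here (none of its changes turn any other segment into a), so the proto-segment is *a.
Position 2: Ordoren has o, Kadenish has u, Ritasa has o. Ordoren preserves o here (none of its changes turn any other segment into o), so the proto-segment is *o.
Position 6: Ordoren has s, Kadenish has t, Ritasa has t. Kadenish preserves t here (none of its changes turn any other segment into t), so the proto-segment is *t.
Verify the candidate proto-form against each daughter:
Ordoren: *monwated > monweted > monwesed  (by vowel merger, palatalisation)
Kadenish: *monwated > munwated > munwoted  (by pre-nasal raising, vowel merger)
Ritasa: *monwated
  monwated → monwatid   [vowel merger]
  monwatid → monwatit   [unconditioned shift]
  monwatit (rule 3 does not apply)
  giving Ritasa monwatit.
Only *monwated yields all of Ordoren monwesed, Kadenish munwoted, Ritasa monwatit.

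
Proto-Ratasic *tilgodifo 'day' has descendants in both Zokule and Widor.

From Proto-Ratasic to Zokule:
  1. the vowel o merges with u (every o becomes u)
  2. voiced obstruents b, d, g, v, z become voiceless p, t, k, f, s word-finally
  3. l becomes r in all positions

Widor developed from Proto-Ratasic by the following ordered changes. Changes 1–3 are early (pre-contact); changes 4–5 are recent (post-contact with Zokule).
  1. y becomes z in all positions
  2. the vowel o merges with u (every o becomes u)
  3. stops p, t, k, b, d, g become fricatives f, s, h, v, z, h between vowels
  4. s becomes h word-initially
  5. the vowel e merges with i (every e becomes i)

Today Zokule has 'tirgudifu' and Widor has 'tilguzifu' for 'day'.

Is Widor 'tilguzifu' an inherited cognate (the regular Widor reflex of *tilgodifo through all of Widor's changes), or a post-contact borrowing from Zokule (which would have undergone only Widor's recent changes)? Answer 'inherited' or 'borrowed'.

inherited

If inherited, *tilgodifo would pass through all of Widor's changes:
Widor: *tilgodifo > tilgudifu > tilguzifu  (by vowel merger, intervocalic lenition)
If borrowed from Zokule 'tirgudifu' after the early changes, it would undergo only the recent ones:
  rule 4 (debuccalisation): no change (tirgudifu)
  rule 5 (vowel merger): no change (tirgudifu)
  ⇒ as a loan: tirgudifu
Widor 'tilguzifu' matches the inherited outcome exactly, so it is an inherited cognate, not a loan.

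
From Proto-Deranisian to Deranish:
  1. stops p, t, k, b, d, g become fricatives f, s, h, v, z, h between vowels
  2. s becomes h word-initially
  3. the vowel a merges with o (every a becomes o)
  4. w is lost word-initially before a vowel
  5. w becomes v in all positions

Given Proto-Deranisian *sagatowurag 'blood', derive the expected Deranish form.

Deranish: *sagatowurag
  sagatowurag → sahasowurag   [intervocalic lenition]
  sahasowurag → hahasowurag   [debuccalisation]
  hahasowurag → hohosowurog   [vowel merger]
  hohosowurog (rule 4 does not apply)
  hohosowurog → hohosovurog   [unconditioned shift]
  giving Deranish hohosovurog.

hohosovurog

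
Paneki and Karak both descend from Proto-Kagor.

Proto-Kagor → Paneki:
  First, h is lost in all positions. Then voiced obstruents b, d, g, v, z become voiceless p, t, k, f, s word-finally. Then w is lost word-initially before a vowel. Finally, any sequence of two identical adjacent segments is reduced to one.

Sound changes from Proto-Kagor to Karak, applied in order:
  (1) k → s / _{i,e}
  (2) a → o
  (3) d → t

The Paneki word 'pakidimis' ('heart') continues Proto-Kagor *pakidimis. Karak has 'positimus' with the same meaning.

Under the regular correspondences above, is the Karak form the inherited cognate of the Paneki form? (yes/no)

Derive the expected Karak reflex of *pakidimis:
Karak: start from *pakidimis.
  rule 1 (palatalisation): pakidimis → pasidimis
  rule 2 (vowel merger): pasidimis → posidimis
  rule 3 (unconditioned shift): posidimis → positimis
  ⇒ Karak positimis
The regular Karak reflex would be 'positimis', but the attested form is 'positimus'. The correspondence is irregular, so they are not cognates (the Karak form has a different source).

no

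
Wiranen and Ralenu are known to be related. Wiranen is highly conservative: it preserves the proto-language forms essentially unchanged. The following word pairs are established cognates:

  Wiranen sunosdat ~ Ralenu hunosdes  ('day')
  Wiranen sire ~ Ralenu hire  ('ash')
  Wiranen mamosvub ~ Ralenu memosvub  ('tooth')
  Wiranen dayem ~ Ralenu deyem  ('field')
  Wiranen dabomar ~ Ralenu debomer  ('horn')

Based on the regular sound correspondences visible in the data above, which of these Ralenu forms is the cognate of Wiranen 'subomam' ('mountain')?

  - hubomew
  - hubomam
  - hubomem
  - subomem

sunosdat ~ hunosdes — Wiranen s corresponds to Ralenu h word-initially before a back vowel.
mamosvub ~ memosvub — Wiranen a corresponds to Ralenu e after a consonant, before a nasal.
Applying these to Wiranen 'subomam':
  subomam → hubomam   (s→h word-initially before a back vowel)
  hubomam → hubomem   (a→e after a consonant, before a nasal)
So the Ralenu cognate is 'hubomem'.

hubomem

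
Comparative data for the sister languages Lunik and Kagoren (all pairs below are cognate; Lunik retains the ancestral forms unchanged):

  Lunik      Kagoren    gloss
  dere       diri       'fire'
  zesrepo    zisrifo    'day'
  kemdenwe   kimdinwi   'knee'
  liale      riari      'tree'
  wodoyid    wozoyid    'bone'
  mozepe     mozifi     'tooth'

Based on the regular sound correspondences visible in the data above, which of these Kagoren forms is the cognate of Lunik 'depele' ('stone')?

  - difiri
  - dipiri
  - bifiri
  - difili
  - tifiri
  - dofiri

zesrepo ~ zisrifo, mozepe ~ mozifi — Lunik e corresponds to Kagoren i after a consonant, before a labial obstruent.
mozepe ~ mozifi — Lunik p corresponds to Kagoren f between vowels (before a front vowel).
zesrepo ~ zisrifo — Lunik e corresponds to Kagoren i after a consonant, before a consonant other than r, m, n, p, b, f, v.
liale ~ riari — Lunik l corresponds to Kagoren r between vowels (before a front vowel).
dere ~ diri, kemdenwe ~ kimdinwi — Lunik e corresponds to Kagoren i word-finally.
Applying these to Lunik 'depele':
  depele → dipele   (e→i after a consonant, before a labial obstruent)
  dipele → difele   (p→f between vowels (before a front vowel))
  difele → difile   (e→i after a consonant, before a consonant other than r, m, n, p, b, f, v)
  difile → difire   (l→r between vowels (before a front vowel))
  difire → difiri   (e→i word-finally)
So the Kagoren cognate is 'difiri'.

difiri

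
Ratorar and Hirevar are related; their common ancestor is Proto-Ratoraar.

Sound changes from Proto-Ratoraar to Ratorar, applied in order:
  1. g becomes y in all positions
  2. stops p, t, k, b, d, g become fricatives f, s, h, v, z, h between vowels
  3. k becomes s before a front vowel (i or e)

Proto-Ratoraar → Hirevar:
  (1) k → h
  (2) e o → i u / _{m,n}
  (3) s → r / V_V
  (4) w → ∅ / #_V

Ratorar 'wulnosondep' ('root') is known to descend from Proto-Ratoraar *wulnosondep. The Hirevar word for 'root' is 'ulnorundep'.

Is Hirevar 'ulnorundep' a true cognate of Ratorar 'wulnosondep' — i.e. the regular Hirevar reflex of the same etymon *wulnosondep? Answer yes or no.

Derive the expected Hirevar reflex of *wulnosondep:
Hirevar: *wulnosondep > wulnosundep > wulnorundep > ulnorundep  (by pre-nasal raising, rhotacism, glide loss)
Hirevar 'ulnorundep' matches the regular reflex exactly, so the pair is cognate.

yes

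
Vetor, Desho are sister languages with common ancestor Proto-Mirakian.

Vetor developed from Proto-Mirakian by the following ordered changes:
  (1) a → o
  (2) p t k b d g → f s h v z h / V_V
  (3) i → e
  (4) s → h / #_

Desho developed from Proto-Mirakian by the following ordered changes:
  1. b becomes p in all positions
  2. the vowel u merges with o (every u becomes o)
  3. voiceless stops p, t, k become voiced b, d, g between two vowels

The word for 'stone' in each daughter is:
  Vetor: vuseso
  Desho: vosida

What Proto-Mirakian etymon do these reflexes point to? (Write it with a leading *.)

*vusita

Position 5: Vetor has s, Desho has d. Taking the neighbouring segments as reconstructed: Vetor s could go back to *t or *s; Desho d could go back to *t or *d — the one source consistent with every daughter is *t.
Position 6: Vetor has o, Desho has a. Desho preserves a here (none of its changes turn any other segment into a), so the proto-segment is *a.
Continuing position by position gives *vusita; check it forward:
Vetor: start from *vusita.
  rule 1 (vowel merger): vusita → vusito
  rule 2 (intervocalic lenition): vusito → vusiso
  rule 3 (vowel merger): vusiso → vuseso
  rule 4: no change — vuseso
  ⇒ Vetor vuseso
Desho: start from *vusita.
  rule 1: no change — vusita
  rule 2 (vowel merger): vusita → vosita
  rule 3 (intervocalic voicing): vosita → vosida
  ⇒ Desho vosida
No other proto-form is consistent with every reflex, so the reconstruction is *vusita.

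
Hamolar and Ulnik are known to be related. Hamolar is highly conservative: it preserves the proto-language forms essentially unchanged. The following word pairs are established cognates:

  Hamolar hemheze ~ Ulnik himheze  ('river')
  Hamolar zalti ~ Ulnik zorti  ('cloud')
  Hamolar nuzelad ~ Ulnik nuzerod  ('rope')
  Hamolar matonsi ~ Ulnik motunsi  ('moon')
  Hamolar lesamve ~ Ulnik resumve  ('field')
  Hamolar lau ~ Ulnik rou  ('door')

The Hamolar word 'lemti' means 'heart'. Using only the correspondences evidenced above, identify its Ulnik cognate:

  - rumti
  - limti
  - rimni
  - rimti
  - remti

rimti

lesamve ~ resumve — Hamolar l corresponds to Ulnik r word-initially before a front vowel.
hemheze ~ himheze — Hamolar e corresponds to Ulnik i after a consonant, before a nasal.
Applying these to Hamolar 'lemti':
  lemti → remti   (l→r word-initially before a front vowel)
  remti → rimti   (e→i after a consonant, before a nasal)
So the Ulnik cognate is 'rimti'.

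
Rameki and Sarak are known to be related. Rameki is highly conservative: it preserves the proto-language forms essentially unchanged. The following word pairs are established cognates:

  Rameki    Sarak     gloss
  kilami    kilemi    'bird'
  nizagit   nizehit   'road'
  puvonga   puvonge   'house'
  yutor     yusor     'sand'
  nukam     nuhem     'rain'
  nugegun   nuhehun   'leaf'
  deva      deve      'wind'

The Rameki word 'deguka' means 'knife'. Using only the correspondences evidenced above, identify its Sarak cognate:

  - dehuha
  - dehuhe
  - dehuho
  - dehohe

nugegun ~ nuhehun — Rameki g corresponds to Sarak h between vowels (before a back vowel).
nukam ~ nuhem — Rameki k corresponds to Sarak h between vowels (before a back vowel).
puvonga ~ puvonge, deva ~ deve — Rameki a corresponds to Sarak e word-finally.
Applying these to Rameki 'deguka':
  deguka → dehuka   (g→h between vowels (before a back vowel))
  dehuka → dehuha   (k→h between vowels (before a back vowel))
  dehuha → dehuhe   (a→e word-finally)
So the Sarak cognate is 'dehuhe'.

dehuhe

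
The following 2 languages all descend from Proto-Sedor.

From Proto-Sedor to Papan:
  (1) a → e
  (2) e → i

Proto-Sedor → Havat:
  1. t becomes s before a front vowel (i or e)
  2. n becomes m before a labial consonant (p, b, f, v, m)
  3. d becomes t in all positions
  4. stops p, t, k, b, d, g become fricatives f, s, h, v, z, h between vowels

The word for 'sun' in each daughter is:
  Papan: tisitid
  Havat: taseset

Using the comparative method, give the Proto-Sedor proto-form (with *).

*taseted

Position 4: Papan has i, Havat has e. Havat preserves e here (none of its changes turn any other segment into e), so the proto-segment is *e.
Position 7: Papan has d, Havat has t. Papan preserves d here (none of its changes turn any other segment into d), so the proto-segment is *d.
This points to *taseted. Verify forward in each daughter:
Papan: *taseted
  taseted → teseted   [vowel merger]
  teseted → tisitid   [vowel merger]
  giving Papan tisitid.
Havat: start from *taseted.
  rule 1 (palatalisation): taseted → tasesed
  rule 2: no change — tasesed
  rule 3 (unconditioned shift): tasesed → taseset
  rule 4: no change — taseset
  ⇒ Havat taseset
No other proto-form is consistent with every reflex, so the reconstruction is *taseted.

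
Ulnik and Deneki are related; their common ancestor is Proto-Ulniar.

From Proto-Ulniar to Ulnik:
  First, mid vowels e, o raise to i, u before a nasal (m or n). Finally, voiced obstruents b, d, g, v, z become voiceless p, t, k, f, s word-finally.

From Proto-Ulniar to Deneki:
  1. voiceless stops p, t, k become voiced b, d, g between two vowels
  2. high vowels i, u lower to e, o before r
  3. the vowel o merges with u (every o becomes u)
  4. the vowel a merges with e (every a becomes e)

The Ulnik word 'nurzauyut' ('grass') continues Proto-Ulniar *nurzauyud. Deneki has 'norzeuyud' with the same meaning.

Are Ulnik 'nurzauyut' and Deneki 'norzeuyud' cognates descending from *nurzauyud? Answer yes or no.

Derive the expected Deneki reflex of *nurzauyud:
Deneki: start from *nurzauyud.
  rule 1: no change — nurzauyud
  rule 2 (pre-rhotic lowering): nurzauyud → norzauyud
  rule 3 (vowel merger): norzauyud → nurzauyud
  rule 4 (vowel merger): nurzauyud → nurzeuyud
  ⇒ Deneki nurzeuyud
The regular Deneki reflex would be 'nurzeuyud', but the attested form is 'norzeuyud'. The correspondence is irregular, so they are not cognates (the Deneki form has a different source).

no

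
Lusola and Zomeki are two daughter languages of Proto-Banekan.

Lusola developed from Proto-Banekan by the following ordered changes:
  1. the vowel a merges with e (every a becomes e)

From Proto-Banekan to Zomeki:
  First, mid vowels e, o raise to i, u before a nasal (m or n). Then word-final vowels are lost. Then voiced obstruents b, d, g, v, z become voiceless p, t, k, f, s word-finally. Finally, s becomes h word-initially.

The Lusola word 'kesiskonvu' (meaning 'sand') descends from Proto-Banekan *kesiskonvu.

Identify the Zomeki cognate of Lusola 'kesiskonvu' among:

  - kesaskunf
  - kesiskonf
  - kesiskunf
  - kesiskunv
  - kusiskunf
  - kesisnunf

kesiskunf

Zomeki: *kesiskonvu > kesiskunvu > kesiskunv > kesiskunf  (by pre-nasal raising, apocope, final devoicing)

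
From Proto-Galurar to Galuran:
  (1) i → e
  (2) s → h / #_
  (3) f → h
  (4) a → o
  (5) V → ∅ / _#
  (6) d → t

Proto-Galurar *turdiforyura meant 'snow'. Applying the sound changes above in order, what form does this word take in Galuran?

Galuran: *turdiforyura
  turdiforyura → turdeforyura   [vowel merger]
  turdeforyura (rule 2 does not apply)
  turdeforyura → turdehoryura   [unconditioned shift]
  turdehoryura → turdehoryuro   [vowel merger]
  turdehoryuro → turdehoryur   [apocope]
  turdehoryur → turtehoryur   [unconditioned shift]
  giving Galuran turtehoryur.

turtehoryur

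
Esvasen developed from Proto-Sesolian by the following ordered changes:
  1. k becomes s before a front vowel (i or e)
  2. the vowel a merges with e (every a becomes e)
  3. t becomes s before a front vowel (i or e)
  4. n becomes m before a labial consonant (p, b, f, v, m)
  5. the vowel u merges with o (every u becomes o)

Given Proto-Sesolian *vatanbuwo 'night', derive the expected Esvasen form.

Esvasen: start from *vatanbuwo.
  rule 1: no change — vatanbuwo
  rule 2 (vowel merger): vatanbuwo → vetenbuwo
  rule 3 (palatalisation): vetenbuwo → vesenbuwo
  rule 4 (nasal place assimilation): vesenbuwo → vesembuwo
  rule 5 (vowel merger): vesembuwo → vesembowo
  ⇒ Esvasen vesembowo

vesembowo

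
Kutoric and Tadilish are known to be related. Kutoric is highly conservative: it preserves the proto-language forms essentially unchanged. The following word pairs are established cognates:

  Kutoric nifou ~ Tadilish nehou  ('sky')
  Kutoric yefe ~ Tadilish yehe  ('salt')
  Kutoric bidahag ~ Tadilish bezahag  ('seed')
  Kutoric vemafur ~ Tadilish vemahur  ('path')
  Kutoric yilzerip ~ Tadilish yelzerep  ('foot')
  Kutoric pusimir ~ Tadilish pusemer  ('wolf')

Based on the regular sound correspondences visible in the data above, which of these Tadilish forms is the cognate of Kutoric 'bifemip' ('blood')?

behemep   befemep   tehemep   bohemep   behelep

nifou ~ nehou — Kutoric i corresponds to Tadilish e after a consonant, before a labial obstruent.
yefe ~ yehe — Kutoric f corresponds to Tadilish h between vowels (before a front vowel).
yilzerip ~ yelzerep — Kutoric i corresponds to Tadilish e after a consonant, before a labial obstruent.
Applying these to Kutoric 'bifemip':
  bifemip → befemip   (i→e after a consonant, before a labial obstruent)
  befemip → behemip   (f→h between vowels (before a front vowel))
  behemip → behemep   (i→e after a consonant, before a labial obstruent)
So the Tadilish cognate is 'behemep'.

behemep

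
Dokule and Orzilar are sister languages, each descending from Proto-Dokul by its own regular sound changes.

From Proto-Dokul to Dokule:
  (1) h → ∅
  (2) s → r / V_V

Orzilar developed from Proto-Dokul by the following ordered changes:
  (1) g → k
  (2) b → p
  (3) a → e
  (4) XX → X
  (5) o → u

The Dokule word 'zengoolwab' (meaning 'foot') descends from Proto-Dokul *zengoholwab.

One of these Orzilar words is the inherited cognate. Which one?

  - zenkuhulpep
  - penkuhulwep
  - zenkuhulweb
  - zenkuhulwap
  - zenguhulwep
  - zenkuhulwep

Orzilar: *zengoholwab > zenkoholwab > zenkoholwap > zenkoholwep > zenkuhulwep  (by unconditioned shift, unconditioned shift, vowel merger, vowel merger)
Among the options, 'zenkuhulwep' alone shows every Orzilar change applied in order.

zenkuhulwep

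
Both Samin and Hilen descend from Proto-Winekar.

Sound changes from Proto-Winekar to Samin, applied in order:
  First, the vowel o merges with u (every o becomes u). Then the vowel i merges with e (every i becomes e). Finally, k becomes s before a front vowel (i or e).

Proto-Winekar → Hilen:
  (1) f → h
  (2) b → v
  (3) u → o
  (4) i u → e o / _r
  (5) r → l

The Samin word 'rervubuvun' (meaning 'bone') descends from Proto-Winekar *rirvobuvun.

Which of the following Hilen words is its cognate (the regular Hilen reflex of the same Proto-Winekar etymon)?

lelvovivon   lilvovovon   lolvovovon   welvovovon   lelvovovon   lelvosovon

Hilen: start from *rirvobuvun.
  rule 1: no change — rirvobuvun
  rule 2 (unconditioned shift): rirvobuvun → rirvovuvun
  rule 3 (vowel merger): rirvovuvun → rirvovovon
  rule 4 (pre-rhotic lowering): rirvovovon → rervovovon
  rule 5 (unconditioned shift): rervovovon → lelvovovon
  ⇒ Hilen lelvovovon
Only 'lelvovovon' matches the regular Hilen development of *rirvobuvun.

lelvovovon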